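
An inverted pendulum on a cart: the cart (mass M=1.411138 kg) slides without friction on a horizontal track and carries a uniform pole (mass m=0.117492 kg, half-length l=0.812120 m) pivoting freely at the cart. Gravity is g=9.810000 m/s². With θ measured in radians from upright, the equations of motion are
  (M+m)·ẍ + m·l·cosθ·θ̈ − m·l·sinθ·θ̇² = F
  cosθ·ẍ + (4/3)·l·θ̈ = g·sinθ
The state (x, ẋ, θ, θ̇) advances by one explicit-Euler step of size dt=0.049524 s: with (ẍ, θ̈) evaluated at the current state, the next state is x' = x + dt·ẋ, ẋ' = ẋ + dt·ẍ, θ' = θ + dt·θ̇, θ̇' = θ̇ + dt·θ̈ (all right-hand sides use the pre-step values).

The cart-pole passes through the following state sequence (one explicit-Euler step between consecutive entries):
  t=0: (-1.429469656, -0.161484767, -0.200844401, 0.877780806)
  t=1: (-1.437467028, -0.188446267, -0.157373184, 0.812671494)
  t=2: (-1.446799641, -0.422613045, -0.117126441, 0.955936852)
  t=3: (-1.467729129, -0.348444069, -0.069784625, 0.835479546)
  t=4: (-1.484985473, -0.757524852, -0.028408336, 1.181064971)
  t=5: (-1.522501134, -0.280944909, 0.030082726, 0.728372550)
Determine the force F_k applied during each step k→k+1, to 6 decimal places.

step 0→1:
  ẍ = (ẋ'−ẋ)/dt = (-0.188446267−-0.161484767)/0.049524 = -0.544413
  θ̈ = (θ̇'−θ̇)/dt = (0.812671494−0.877780806)/0.049524 = -1.314702
  sinθ=-0.199497, cosθ=0.979898
  F = (M+m)·ẍ + m·l·cosθ·θ̈ − m·l·sinθ·θ̇² = -0.832206 + -0.122924 − -0.014667 = -0.940463
step 1→2:
  ẍ = (ẋ'−ẋ)/dt = (-0.422613045−-0.188446267)/0.049524 = -4.728349
  θ̈ = (θ̇'−θ̇)/dt = (0.955936852−0.812671494)/0.049524 = 2.892847
  sinθ=-0.156724, cosθ=0.987642
  F = (M+m)·ẍ + m·l·cosθ·θ̈ − m·l·sinθ·θ̇² = -7.227897 + 0.272617 − -0.009876 = -6.945403
step 2→3:
  ẍ = (ẋ'−ẋ)/dt = (-0.348444069−-0.422613045)/0.049524 = 1.497637
  θ̈ = (θ̇'−θ̇)/dt = (0.835479546−0.955936852)/0.049524 = -2.432302
  sinθ=-0.116859, cosθ=0.993149
  F = (M+m)·ẍ + m·l·cosθ·θ̈ − m·l·sinθ·θ̇² = 2.289333 + -0.230494 − -0.010189 = 2.069028
step 3→4:
  ẍ = (ẋ'−ẋ)/dt = (-0.757524852−-0.348444069)/0.049524 = -8.260253
  θ̈ = (θ̇'−θ̇)/dt = (1.181064971−0.835479546)/0.049524 = 6.978140
  sinθ=-0.069728, cosθ=0.997566
  F = (M+m)·ẍ + m·l·cosθ·θ̈ − m·l·sinθ·θ̇² = -12.626871 + 0.664217 − -0.004644 = -11.958010
step 4→5:
  ẍ = (ẋ'−ẋ)/dt = (-0.280944909−-0.757524852)/0.049524 = 9.623212
  θ̈ = (θ̇'−θ̇)/dt = (0.728372550−1.181064971)/0.049524 = -9.140870
  sinθ=-0.028405, cosθ=0.999597
  F = (M+m)·ẍ + m·l·cosθ·θ̈ − m·l·sinθ·θ̇² = 14.710330 + -0.871848 − -0.003781 = 13.842263

F_0 = -0.940463 N
F_1 = -6.945403 N
F_2 = 2.069028 N
F_3 = -11.958010 N
F_4 = 13.842263 N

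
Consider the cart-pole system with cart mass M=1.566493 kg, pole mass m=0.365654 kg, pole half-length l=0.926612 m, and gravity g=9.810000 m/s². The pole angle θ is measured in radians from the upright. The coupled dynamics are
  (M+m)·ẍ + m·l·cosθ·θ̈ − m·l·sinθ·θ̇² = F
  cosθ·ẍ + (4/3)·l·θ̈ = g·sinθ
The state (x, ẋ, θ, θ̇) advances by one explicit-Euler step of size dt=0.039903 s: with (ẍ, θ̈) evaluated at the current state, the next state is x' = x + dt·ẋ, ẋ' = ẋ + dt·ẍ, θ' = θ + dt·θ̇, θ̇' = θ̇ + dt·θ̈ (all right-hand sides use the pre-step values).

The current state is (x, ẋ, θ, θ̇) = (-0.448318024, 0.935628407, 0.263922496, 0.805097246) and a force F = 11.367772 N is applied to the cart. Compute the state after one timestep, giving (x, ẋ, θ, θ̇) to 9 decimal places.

(-0.410983644, 1.191424214, 0.296048291, 0.687878434)

sinθ=0.260869225, cosθ=0.965374149
temp = (F + m·l·θ̇²·sinθ)/(M+m) = (11.367772 + 0.057291182)/1.932147 = 5.913143866
θ̈ = (g·sinθ − cosθ·temp)/(l·(4/3 − m·cos²θ/(M+m))) = -2.937593977
ẍ = temp − m·l·θ̈·cosθ/(M+m) = 6.410440498
Euler: x'=-0.448318024+0.039903·0.935628407=-0.410983644, ẋ'=0.935628407+0.039903·6.410440498=1.191424214
       θ'=0.263922496+0.039903·0.805097246=0.296048291, θ̇'=0.805097246+0.039903·-2.937593977=0.687878434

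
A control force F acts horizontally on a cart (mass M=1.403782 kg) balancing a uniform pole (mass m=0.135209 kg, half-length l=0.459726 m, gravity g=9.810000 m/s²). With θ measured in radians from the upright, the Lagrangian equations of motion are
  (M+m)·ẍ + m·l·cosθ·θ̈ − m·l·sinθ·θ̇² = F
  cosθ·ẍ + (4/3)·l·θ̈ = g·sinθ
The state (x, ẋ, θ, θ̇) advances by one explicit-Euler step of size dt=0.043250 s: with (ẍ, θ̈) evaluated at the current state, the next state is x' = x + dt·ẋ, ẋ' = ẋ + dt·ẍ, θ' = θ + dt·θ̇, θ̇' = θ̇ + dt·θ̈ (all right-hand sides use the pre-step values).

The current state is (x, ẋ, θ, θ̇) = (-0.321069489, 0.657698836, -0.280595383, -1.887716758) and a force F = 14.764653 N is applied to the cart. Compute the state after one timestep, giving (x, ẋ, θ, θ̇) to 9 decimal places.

sinθ=-0.276927796, cosθ=0.960890731
temp = (F + m·l·θ̇²·sinθ)/(M+m) = (14.764653 + -0.061340156)/1.538991 = 9.553865386
θ̈ = (g·sinθ − cosθ·temp)/(l·(4/3 − m·cos²θ/(M+m))) = -20.665937082
ẍ = temp − m·l·θ̈·cosθ/(M+m) = 10.355908461
Euler: x'=-0.321069489+0.043250·0.657698836=-0.292624014, ẋ'=0.657698836+0.043250·10.355908461=1.105591877
       θ'=-0.280595383+0.043250·-1.887716758=-0.362239133, θ̇'=-1.887716758+0.043250·-20.665937082=-2.781518537

(-0.292624014, 1.105591877, -0.362239133, -2.781518537)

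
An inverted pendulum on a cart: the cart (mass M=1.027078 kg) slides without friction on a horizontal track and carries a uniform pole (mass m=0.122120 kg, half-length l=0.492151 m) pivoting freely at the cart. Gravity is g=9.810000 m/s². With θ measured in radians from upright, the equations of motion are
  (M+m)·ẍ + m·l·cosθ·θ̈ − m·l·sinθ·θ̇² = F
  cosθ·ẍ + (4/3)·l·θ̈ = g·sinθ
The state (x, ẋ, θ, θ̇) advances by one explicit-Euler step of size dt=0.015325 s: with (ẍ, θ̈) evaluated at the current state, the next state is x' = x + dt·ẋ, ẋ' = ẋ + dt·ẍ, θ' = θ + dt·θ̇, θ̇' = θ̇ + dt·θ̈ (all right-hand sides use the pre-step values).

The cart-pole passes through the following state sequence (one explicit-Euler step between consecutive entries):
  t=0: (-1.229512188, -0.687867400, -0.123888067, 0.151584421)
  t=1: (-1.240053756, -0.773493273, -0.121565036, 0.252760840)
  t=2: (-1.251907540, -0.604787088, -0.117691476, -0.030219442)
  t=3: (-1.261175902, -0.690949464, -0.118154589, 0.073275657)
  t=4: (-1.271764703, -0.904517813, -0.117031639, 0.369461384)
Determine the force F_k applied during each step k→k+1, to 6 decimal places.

F_0 = -6.027029 N
F_1 = 11.549881 N
F_2 = -6.058098 N
F_3 = -14.861641 N

step 0→1:
  ẍ = (ẋ'−ẋ)/dt = (-0.773493273−-0.687867400)/0.015325 = -5.587333
  θ̈ = (θ̇'−θ̇)/dt = (0.252760840−0.151584421)/0.015325 = 6.602050
  sinθ=-0.123571, cosθ=0.992336
  F = (M+m)·ẍ + m·l·cosθ·θ̈ − m·l·sinθ·θ̇² = -6.420951 + 0.393752 − -0.000171 = -6.027029
step 1→2:
  ẍ = (ẋ'−ẋ)/dt = (-0.604787088−-0.773493273)/0.015325 = 11.008560
  θ̈ = (θ̇'−θ̇)/dt = (-0.030219442−0.252760840)/0.015325 = -18.465271
  sinθ=-0.121266, cosθ=0.992620
  F = (M+m)·ẍ + m·l·cosθ·θ̈ − m·l·sinθ·θ̇² = 12.651015 + -1.101600 − -0.000466 = 11.549881
step 2→3:
  ẍ = (ẋ'−ẋ)/dt = (-0.690949464−-0.604787088)/0.015325 = -5.622341
  θ̈ = (θ̇'−θ̇)/dt = (0.073275657−-0.030219442)/0.015325 = 6.753351
  sinθ=-0.117420, cosθ=0.993082
  F = (M+m)·ẍ + m·l·cosθ·θ̈ − m·l·sinθ·θ̇² = -6.461183 + 0.403079 − -0.000006 = -6.058098
step 3→4:
  ẍ = (ẋ'−ẋ)/dt = (-0.904517813−-0.690949464)/0.015325 = -13.935944
  θ̈ = (θ̇'−θ̇)/dt = (0.369461384−0.073275657)/0.015325 = 19.326964
  sinθ=-0.117880, cosθ=0.993028
  F = (M+m)·ẍ + m·l·cosθ·θ̈ − m·l·sinθ·θ̇² = -16.015160 + 1.153480 − -0.000038 = -14.861641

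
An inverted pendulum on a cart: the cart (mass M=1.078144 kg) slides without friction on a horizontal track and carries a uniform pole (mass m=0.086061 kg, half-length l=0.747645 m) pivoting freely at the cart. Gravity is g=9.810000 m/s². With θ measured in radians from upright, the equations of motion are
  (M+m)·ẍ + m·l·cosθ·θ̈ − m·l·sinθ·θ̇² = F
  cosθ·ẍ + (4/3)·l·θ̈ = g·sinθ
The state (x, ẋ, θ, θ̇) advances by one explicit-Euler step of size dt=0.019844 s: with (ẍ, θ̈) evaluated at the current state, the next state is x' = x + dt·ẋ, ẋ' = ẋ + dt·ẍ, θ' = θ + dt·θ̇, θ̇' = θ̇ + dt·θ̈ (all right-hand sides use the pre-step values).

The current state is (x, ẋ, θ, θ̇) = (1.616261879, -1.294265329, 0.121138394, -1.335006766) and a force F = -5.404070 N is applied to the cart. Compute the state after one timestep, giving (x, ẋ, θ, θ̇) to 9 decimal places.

(1.590578478, -1.392821086, 0.094646520, -1.213266656)

sinθ=0.120842337, cosθ=0.992671713
temp = (F + m·l·θ̇²·sinθ)/(M+m) = (-5.404070 + 0.013857595)/1.164205 = -4.629951258
θ̈ = (g·sinθ − cosθ·temp)/(l·(4/3 − m·cos²θ/(M+m))) = 6.134857386
ẍ = temp − m·l·θ̈·cosθ/(M+m) = -4.966526742
Euler: x'=1.616261879+0.019844·-1.294265329=1.590578478, ẋ'=-1.294265329+0.019844·-4.966526742=-1.392821086
       θ'=0.121138394+0.019844·-1.335006766=0.094646520, θ̇'=-1.335006766+0.019844·6.134857386=-1.213266656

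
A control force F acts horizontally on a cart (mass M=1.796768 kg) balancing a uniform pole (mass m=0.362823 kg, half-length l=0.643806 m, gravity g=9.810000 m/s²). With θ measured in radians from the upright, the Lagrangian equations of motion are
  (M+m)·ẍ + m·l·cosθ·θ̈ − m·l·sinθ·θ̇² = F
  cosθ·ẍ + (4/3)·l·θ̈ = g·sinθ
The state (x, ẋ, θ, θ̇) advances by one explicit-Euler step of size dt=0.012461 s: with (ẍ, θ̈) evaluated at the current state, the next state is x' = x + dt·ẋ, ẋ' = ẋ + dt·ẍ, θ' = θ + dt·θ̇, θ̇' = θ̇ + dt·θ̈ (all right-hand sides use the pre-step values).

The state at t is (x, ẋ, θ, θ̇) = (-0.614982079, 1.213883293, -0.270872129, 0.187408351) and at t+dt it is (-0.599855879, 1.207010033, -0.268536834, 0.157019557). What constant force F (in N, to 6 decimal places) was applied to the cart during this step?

ẍ = (ẋ'−ẋ)/dt = (1.207010033−1.213883293)/0.012461 = -0.551582
θ̈ = (θ̇'−θ̇)/dt = (0.157019557−0.187408351)/0.012461 = -2.438712
sinθ=-0.267572, cosθ=0.963538
F = (M+m)·ẍ + m·l·cosθ·θ̈ − m·l·sinθ·θ̇² = -1.191191 + -0.548882 − -0.002195 = -1.737878

F = -1.737878 N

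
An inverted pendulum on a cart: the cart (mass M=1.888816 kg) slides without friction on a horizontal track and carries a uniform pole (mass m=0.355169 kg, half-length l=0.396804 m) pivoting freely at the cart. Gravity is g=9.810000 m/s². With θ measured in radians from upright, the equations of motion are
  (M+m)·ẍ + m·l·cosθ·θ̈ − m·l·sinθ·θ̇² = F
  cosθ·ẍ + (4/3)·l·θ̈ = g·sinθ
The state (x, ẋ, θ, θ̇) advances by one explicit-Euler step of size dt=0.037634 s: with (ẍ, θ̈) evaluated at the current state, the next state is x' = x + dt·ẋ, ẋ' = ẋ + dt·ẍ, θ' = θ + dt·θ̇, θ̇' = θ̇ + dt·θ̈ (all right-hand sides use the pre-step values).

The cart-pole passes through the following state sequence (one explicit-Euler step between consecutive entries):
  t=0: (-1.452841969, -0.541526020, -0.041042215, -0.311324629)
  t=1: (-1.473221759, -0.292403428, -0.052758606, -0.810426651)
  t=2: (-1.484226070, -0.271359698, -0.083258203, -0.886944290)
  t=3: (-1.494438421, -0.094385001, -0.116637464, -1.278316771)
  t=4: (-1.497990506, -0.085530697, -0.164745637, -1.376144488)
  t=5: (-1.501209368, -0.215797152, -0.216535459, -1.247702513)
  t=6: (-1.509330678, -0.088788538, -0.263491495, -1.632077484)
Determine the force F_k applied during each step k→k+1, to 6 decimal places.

step 0→1:
  ẍ = (ẋ'−ẋ)/dt = (-0.292403428−-0.541526020)/0.037634 = 6.619615
  θ̈ = (θ̇'−θ̇)/dt = (-0.810426651−-0.311324629)/0.037634 = -13.261998
  sinθ=-0.041031, cosθ=0.999158
  F = (M+m)·ẍ + m·l·cosθ·θ̈ − m·l·sinθ·θ̇² = 14.854317 + -1.867472 − -0.000560 = 12.987405
step 1→2:
  ẍ = (ẋ'−ẋ)/dt = (-0.271359698−-0.292403428)/0.037634 = 0.559168
  θ̈ = (θ̇'−θ̇)/dt = (-0.886944290−-0.810426651)/0.037634 = -2.033205
  sinθ=-0.052734, cosθ=0.998609
  F = (M+m)·ẍ + m·l·cosθ·θ̈ − m·l·sinθ·θ̇² = 1.254765 + -0.286146 − -0.004881 = 0.973500
step 2→3:
  ẍ = (ẋ'−ẋ)/dt = (-0.094385001−-0.271359698)/0.037634 = 4.702522
  θ̈ = (θ̇'−θ̇)/dt = (-1.278316771−-0.886944290)/0.037634 = -10.399439
  sinθ=-0.083162, cosθ=0.996536
  F = (M+m)·ẍ + m·l·cosθ·θ̈ − m·l·sinθ·θ̇² = 10.552388 + -1.460542 − -0.009220 = 9.101066
step 3→4:
  ẍ = (ẋ'−ẋ)/dt = (-0.085530697−-0.094385001)/0.037634 = 0.235274
  θ̈ = (θ̇'−θ̇)/dt = (-1.376144488−-1.278316771)/0.037634 = -2.599450
  sinθ=-0.116373, cosθ=0.993206
  F = (M+m)·ẍ + m·l·cosθ·θ̈ − m·l·sinθ·θ̇² = 0.527951 + -0.363858 − -0.026800 = 0.190894
step 4→5:
  ẍ = (ẋ'−ẋ)/dt = (-0.215797152−-0.085530697)/0.037634 = -3.461403
  θ̈ = (θ̇'−θ̇)/dt = (-1.247702513−-1.376144488)/0.037634 = 3.412924
  sinθ=-0.164001, cosθ=0.986460
  F = (M+m)·ẍ + m·l·cosθ·θ̈ − m·l·sinθ·θ̇² = -7.767337 + 0.474479 − -0.043771 = -7.249087
step 5→6:
  ẍ = (ẋ'−ẋ)/dt = (-0.088788538−-0.215797152)/0.037634 = 3.374837
  θ̈ = (θ̇'−θ̇)/dt = (-1.632077484−-1.247702513)/0.037634 = -10.213503
  sinθ=-0.214847, cosθ=0.976648
  F = (M+m)·ẍ + m·l·cosθ·θ̈ − m·l·sinθ·θ̇² = 7.573083 + -1.405801 − -0.047137 = 6.214420

F_0 = 12.987405 N
F_1 = 0.973500 N
F_2 = 9.101066 N
F_3 = 0.190894 N
F_4 = -7.249087 N
F_5 = 6.214420 N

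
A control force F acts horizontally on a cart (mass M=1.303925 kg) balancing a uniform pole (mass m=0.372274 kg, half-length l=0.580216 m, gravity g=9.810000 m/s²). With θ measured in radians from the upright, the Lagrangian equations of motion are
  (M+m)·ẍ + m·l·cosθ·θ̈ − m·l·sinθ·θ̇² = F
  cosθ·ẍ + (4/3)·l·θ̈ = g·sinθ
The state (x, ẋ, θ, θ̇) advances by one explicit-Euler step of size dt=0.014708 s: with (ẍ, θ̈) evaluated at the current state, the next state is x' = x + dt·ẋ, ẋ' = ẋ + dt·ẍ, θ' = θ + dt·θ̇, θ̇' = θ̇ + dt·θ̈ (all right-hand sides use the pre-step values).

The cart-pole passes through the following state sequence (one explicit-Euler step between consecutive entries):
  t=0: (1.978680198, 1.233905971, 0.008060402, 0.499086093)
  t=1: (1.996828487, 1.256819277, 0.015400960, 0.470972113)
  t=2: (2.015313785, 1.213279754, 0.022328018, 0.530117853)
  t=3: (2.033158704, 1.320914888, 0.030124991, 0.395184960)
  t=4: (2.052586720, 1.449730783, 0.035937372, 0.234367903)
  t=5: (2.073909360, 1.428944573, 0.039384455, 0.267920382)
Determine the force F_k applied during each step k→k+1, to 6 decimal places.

step 0→1:
  ẍ = (ẋ'−ẋ)/dt = (1.256819277−1.233905971)/0.014708 = 1.557880
  θ̈ = (θ̇'−θ̇)/dt = (0.470972113−0.499086093)/0.014708 = -1.911475
  sinθ=0.008060, cosθ=0.999968
  F = (M+m)·ẍ + m·l·cosθ·θ̈ − m·l·sinθ·θ̇² = 2.611318 + -0.412864 − 0.000434 = 2.198020
step 1→2:
  ẍ = (ẋ'−ẋ)/dt = (1.213279754−1.256819277)/0.014708 = -2.960261
  θ̈ = (θ̇'−θ̇)/dt = (0.530117853−0.470972113)/0.014708 = 4.021331
  sinθ=0.015400, cosθ=0.999881
  F = (M+m)·ẍ + m·l·cosθ·θ̈ − m·l·sinθ·θ̇² = -4.961987 + 0.868502 − 0.000738 = -4.094223
step 2→3:
  ẍ = (ẋ'−ẋ)/dt = (1.320914888−1.213279754)/0.014708 = 7.318135
  θ̈ = (θ̇'−θ̇)/dt = (0.395184960−0.530117853)/0.014708 = -9.174116
  sinθ=0.022326, cosθ=0.999751
  F = (M+m)·ẍ + m·l·cosθ·θ̈ − m·l·sinθ·θ̇² = 12.266651 + -1.981109 − 0.001355 = 10.284187
step 3→4:
  ẍ = (ẋ'−ẋ)/dt = (1.449730783−1.320914888)/0.014708 = 8.758220
  θ̈ = (θ̇'−θ̇)/dt = (0.234367903−0.395184960)/0.014708 = -10.933985
  sinθ=0.030120, cosθ=0.999546
  F = (M+m)·ẍ + m·l·cosθ·θ̈ − m·l·sinθ·θ̇² = 14.680519 + -2.360662 − 0.001016 = 12.318841
step 4→5:
  ẍ = (ẋ'−ẋ)/dt = (1.428944573−1.449730783)/0.014708 = -1.413259
  θ̈ = (θ̇'−θ̇)/dt = (0.267920382−0.234367903)/0.014708 = 2.281240
  sinθ=0.035930, cosθ=0.999354
  F = (M+m)·ẍ + m·l·cosθ·θ̈ − m·l·sinθ·θ̇² = -2.368903 + 0.492428 − 0.000426 = -1.876901

F_0 = 2.198020 N
F_1 = -4.094223 N
F_2 = 10.284187 N
F_3 = 12.318841 N
F_4 = -1.876901 N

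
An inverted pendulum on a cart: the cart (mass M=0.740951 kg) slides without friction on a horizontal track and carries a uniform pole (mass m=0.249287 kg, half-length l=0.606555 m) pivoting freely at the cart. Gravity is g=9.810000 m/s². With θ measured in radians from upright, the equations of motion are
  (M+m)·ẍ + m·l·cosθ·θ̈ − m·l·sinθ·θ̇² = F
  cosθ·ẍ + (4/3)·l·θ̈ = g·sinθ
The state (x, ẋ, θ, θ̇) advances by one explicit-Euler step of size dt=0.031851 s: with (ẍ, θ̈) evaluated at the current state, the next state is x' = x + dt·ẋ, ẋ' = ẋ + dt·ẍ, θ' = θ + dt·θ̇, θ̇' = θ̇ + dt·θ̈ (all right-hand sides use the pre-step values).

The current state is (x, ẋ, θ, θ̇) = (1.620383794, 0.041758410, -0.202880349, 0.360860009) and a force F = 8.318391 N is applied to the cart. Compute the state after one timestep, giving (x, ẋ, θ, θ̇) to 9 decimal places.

sinθ=-0.201491437, cosθ=0.979490276
temp = (F + m·l·θ̇²·sinθ)/(M+m) = (8.318391 + -0.003967381)/0.990238 = 8.396389170
θ̈ = (g·sinθ − cosθ·temp)/(l·(4/3 − m·cos²θ/(M+m))) = -15.403442040
ẍ = temp − m·l·θ̈·cosθ/(M+m) = 10.700207014
Euler: x'=1.620383794+0.031851·0.041758410=1.621713841, ẋ'=0.041758410+0.031851·10.700207014=0.382570704
       θ'=-0.202880349+0.031851·0.360860009=-0.191386597, θ̇'=0.360860009+0.031851·-15.403442040=-0.129755023

(1.621713841, 0.382570704, -0.191386597, -0.129755023)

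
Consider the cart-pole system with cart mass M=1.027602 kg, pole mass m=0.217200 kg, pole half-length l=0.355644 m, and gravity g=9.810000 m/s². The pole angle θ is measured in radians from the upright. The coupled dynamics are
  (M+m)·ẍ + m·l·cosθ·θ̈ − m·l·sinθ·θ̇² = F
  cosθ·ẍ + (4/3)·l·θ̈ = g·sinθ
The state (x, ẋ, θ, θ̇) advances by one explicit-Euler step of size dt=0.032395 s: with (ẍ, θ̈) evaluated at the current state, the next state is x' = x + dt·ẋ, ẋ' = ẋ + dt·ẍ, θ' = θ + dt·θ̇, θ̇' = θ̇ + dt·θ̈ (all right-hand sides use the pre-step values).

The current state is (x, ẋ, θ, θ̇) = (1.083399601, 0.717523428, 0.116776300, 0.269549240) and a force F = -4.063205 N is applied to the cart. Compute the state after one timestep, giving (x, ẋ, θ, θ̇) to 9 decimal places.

sinθ=0.116511074, cosθ=0.993189393
temp = (F + m·l·θ̇²·sinθ)/(M+m) = (-4.063205 + 0.000653911)/1.244802 = -3.263612276
θ̈ = (g·sinθ − cosθ·temp)/(l·(4/3 − m·cos²θ/(M+m))) = 10.616404245
ẍ = temp − m·l·θ̈·cosθ/(M+m) = -3.917923770
Euler: x'=1.083399601+0.032395·0.717523428=1.106643772, ẋ'=0.717523428+0.032395·-3.917923770=0.590602287
       θ'=0.116776300+0.032395·0.269549240=0.125508348, θ̇'=0.269549240+0.032395·10.616404245=0.613467656

(1.106643772, 0.590602287, 0.125508348, 0.613467656)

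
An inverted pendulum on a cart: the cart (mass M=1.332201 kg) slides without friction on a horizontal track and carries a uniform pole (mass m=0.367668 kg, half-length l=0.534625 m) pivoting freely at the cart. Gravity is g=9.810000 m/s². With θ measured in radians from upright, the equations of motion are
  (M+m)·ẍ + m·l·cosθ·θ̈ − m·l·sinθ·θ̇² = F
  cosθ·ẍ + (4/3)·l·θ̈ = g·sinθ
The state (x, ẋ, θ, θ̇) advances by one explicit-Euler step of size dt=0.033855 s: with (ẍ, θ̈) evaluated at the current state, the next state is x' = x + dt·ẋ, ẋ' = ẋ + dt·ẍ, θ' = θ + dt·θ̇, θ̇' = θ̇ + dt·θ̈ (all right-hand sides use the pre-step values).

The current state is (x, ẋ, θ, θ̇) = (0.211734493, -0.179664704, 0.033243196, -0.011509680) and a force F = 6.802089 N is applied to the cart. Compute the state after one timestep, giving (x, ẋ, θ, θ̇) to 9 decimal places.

(0.205651944, -0.020131626, 0.032853536, -0.219701851)

sinθ=0.033237073, cosθ=0.999447496
temp = (F + m·l·θ̇²·sinθ)/(M+m) = (6.802089 + 0.000000865)/1.699869 = 4.001537686
θ̈ = (g·sinθ − cosθ·temp)/(l·(4/3 − m·cos²θ/(M+m))) = -6.149525077
ẍ = temp − m·l·θ̈·cosθ/(M+m) = 4.712245685
Euler: x'=0.211734493+0.033855·-0.179664704=0.205651944, ẋ'=-0.179664704+0.033855·4.712245685=-0.020131626
       θ'=0.033243196+0.033855·-0.011509680=0.032853536, θ̇'=-0.011509680+0.033855·-6.149525077=-0.219701851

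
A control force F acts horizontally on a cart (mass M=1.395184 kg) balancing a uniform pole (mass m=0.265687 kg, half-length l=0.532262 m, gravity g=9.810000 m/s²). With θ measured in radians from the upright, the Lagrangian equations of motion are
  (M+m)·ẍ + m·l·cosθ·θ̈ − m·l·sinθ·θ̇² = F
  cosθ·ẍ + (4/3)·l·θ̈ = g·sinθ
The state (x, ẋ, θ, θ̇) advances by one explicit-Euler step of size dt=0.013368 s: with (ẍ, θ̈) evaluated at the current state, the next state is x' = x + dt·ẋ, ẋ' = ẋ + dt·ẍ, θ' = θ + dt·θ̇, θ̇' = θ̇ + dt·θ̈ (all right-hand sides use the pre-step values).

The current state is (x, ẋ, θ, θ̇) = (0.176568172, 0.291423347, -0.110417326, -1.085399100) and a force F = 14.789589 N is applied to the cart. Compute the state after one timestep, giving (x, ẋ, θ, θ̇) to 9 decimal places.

(0.180463919, 0.428254181, -0.124926941, -1.297392854)

sinθ=-0.110193095, cosθ=0.993910198
temp = (F + m·l·θ̇²·sinθ)/(M+m) = (14.789589 + -0.018358156)/1.660871 = 8.893665338
θ̈ = (g·sinθ − cosθ·temp)/(l·(4/3 − m·cos²θ/(M+m))) = -15.858299936
ẍ = temp − m·l·θ̈·cosθ/(M+m) = 10.235699709
Euler: x'=0.176568172+0.013368·0.291423347=0.180463919, ẋ'=0.291423347+0.013368·10.235699709=0.428254181
       θ'=-0.110417326+0.013368·-1.085399100=-0.124926941, θ̇'=-1.085399100+0.013368·-15.858299936=-1.297392854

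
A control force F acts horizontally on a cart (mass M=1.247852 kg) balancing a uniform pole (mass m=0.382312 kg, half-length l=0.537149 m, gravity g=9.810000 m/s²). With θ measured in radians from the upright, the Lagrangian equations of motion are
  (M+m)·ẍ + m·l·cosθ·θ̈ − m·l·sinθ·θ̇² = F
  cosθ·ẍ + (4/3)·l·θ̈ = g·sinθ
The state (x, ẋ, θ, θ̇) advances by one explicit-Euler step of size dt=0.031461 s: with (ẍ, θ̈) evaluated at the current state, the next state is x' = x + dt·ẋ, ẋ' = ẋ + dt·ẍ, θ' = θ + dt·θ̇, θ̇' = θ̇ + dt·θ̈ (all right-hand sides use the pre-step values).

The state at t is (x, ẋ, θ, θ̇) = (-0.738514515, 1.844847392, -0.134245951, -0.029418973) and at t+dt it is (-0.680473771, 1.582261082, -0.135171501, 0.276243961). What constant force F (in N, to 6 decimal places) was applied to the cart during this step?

F = -11.628756 N

ẍ = (ẋ'−ẋ)/dt = (1.582261082−1.844847392)/0.031461 = -8.346407
θ̈ = (θ̇'−θ̇)/dt = (0.276243961−-0.029418973)/0.031461 = 9.715614
sinθ=-0.133843, cosθ=0.991003
F = (M+m)·ẍ + m·l·cosθ·θ̈ − m·l·sinθ·θ̇² = -13.606012 + 1.977232 − -0.000024 = -11.628756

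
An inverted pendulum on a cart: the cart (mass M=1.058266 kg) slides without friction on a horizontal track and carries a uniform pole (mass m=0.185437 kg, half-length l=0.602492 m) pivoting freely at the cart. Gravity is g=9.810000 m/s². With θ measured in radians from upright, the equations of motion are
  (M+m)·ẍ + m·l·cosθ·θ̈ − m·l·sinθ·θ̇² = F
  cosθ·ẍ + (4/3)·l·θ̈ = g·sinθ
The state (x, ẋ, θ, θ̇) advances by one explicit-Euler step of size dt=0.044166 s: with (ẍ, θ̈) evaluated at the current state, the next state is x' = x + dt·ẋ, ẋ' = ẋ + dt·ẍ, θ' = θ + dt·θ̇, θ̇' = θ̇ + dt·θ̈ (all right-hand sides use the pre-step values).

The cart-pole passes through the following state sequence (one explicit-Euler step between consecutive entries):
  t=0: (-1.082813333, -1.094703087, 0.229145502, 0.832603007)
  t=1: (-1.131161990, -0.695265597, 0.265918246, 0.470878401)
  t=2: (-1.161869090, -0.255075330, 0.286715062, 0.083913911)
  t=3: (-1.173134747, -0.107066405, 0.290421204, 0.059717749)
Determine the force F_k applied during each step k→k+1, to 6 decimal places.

F_0 = 10.339346 N
F_1 = 11.444656 N
F_2 = 4.108961 N

step 0→1:
  ẍ = (ẋ'−ẋ)/dt = (-0.695265597−-1.094703087)/0.044166 = 9.044004
  θ̈ = (θ̇'−θ̇)/dt = (0.470878401−0.832603007)/0.044166 = -8.190115
  sinθ=0.227145, cosθ=0.973861
  F = (M+m)·ẍ + m·l·cosθ·θ̈ − m·l·sinθ·θ̇² = 11.248055 + -0.891117 − 0.017593 = 10.339346
step 1→2:
  ẍ = (ẋ'−ẋ)/dt = (-0.255075330−-0.695265597)/0.044166 = 9.966723
  θ̈ = (θ̇'−θ̇)/dt = (0.083913911−0.470878401)/0.044166 = -8.761592
  sinθ=0.262795, cosθ=0.964852
  F = (M+m)·ẍ + m·l·cosθ·θ̈ − m·l·sinθ·θ̇² = 12.395643 + -0.944477 − 0.006510 = 11.444656
step 2→3:
  ẍ = (ẋ'−ẋ)/dt = (-0.107066405−-0.255075330)/0.044166 = 3.351196
  θ̈ = (θ̇'−θ̇)/dt = (0.059717749−0.083913911)/0.044166 = -0.547846
  sinθ=0.282803, cosθ=0.959178
  F = (M+m)·ẍ + m·l·cosθ·θ̈ − m·l·sinθ·θ̇² = 4.167893 + -0.058709 − 0.000222 = 4.108961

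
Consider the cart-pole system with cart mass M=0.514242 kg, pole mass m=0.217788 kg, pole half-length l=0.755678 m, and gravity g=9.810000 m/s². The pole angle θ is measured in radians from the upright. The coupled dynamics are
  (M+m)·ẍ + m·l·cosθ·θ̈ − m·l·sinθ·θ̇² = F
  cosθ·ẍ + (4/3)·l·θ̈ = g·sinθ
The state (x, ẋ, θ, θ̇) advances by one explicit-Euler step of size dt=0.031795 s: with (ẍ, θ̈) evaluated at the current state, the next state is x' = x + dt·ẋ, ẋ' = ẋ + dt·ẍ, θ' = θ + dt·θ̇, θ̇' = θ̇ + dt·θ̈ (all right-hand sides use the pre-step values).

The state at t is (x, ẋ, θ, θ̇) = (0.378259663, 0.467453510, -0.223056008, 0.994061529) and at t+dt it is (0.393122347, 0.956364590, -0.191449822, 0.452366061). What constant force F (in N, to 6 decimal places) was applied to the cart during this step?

F = 8.557921 N

ẍ = (ẋ'−ẋ)/dt = (0.956364590−0.467453510)/0.031795 = 15.376980
θ̈ = (θ̇'−θ̇)/dt = (0.452366061−0.994061529)/0.031795 = -17.037127
sinθ=-0.221211, cosθ=0.975226
F = (M+m)·ẍ + m·l·cosθ·θ̈ − m·l·sinθ·θ̇² = 11.256411 + -2.734465 − -0.035975 = 8.557921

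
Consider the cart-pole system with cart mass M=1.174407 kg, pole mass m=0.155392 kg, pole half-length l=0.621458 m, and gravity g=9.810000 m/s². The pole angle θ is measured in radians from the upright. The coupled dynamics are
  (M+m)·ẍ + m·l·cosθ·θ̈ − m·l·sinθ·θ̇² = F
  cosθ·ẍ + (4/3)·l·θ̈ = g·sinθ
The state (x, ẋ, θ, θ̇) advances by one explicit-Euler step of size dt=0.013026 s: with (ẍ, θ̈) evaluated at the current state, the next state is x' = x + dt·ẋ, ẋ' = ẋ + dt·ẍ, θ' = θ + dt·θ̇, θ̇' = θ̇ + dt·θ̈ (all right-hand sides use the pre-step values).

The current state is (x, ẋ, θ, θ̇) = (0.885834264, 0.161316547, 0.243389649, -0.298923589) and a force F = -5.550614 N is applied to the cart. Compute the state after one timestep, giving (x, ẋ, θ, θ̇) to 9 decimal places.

sinθ=0.240993749, cosθ=0.970526668
temp = (F + m·l·θ̇²·sinθ)/(M+m) = (-5.550614 + 0.002079537)/1.329799 = -4.172460998
θ̈ = (g·sinθ − cosθ·temp)/(l·(4/3 − m·cos²θ/(M+m))) = 8.436675885
ẍ = temp − m·l·θ̈·cosθ/(M+m) = -4.767072459
Euler: x'=0.885834264+0.013026·0.161316547=0.887935573, ẋ'=0.161316547+0.013026·-4.767072459=0.099220661
       θ'=0.243389649+0.013026·-0.298923589=0.239495870, θ̇'=-0.298923589+0.013026·8.436675885=-0.189027449

(0.887935573, 0.099220661, 0.239495870, -0.189027449)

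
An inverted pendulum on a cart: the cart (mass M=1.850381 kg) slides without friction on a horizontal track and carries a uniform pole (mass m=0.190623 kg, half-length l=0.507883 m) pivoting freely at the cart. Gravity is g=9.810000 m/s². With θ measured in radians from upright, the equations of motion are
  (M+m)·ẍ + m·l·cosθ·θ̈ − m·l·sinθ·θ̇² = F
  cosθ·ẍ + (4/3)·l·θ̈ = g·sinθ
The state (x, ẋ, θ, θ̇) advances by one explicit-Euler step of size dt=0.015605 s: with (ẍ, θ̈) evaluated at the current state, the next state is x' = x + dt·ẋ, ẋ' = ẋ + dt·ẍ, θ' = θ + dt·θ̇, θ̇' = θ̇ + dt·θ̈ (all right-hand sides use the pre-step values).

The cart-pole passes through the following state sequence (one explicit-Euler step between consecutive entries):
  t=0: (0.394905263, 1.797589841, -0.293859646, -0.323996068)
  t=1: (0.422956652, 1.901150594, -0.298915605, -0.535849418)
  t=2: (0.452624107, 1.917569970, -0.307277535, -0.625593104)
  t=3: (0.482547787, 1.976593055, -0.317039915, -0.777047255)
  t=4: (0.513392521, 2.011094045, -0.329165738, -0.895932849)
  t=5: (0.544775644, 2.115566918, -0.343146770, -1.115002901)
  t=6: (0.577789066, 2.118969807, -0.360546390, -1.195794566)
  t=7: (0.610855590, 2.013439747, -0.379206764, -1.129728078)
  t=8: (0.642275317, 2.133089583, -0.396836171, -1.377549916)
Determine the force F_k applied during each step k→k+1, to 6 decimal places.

step 0→1:
  ẍ = (ẋ'−ẋ)/dt = (1.901150594−1.797589841)/0.015605 = 6.636383
  θ̈ = (θ̇'−θ̇)/dt = (-0.535849418−-0.323996068)/0.015605 = -13.575992
  sinθ=-0.289649, cosθ=0.957133
  F = (M+m)·ẍ + m·l·cosθ·θ̈ − m·l·sinθ·θ̇² = 13.544884 + -1.258006 − -0.002944 = 12.289821
step 1→2:
  ẍ = (ẋ'−ẋ)/dt = (1.917569970−1.901150594)/0.015605 = 1.052187
  θ̈ = (θ̇'−θ̇)/dt = (-0.625593104−-0.535849418)/0.015605 = -5.750957
  sinθ=-0.294484, cosθ=0.955656
  F = (M+m)·ẍ + m·l·cosθ·θ̈ − m·l·sinθ·θ̇² = 2.147518 + -0.532085 − -0.008186 = 1.623619
step 2→3:
  ẍ = (ẋ'−ẋ)/dt = (1.976593055−1.917569970)/0.015605 = 3.782319
  θ̈ = (θ̇'−θ̇)/dt = (-0.777047255−-0.625593104)/0.015605 = -9.705489
  sinθ=-0.302465, cosθ=0.953161
  F = (M+m)·ẍ + m·l·cosθ·θ̈ − m·l·sinθ·θ̇² = 7.719728 + -0.895617 − -0.011460 = 6.835571
step 3→4:
  ẍ = (ẋ'−ẋ)/dt = (2.011094045−1.976593055)/0.015605 = 2.210893
  θ̈ = (θ̇'−θ̇)/dt = (-0.895932849−-0.777047255)/0.015605 = -7.618430
  sinθ=-0.311755, cosθ=0.950162
  F = (M+m)·ẍ + m·l·cosθ·θ̈ − m·l·sinθ·θ̇² = 4.512442 + -0.700813 − -0.018224 = 3.829853
step 4→5:
  ẍ = (ẋ'−ẋ)/dt = (2.115566918−2.011094045)/0.015605 = 6.694833
  θ̈ = (θ̇'−θ̇)/dt = (-1.115002901−-0.895932849)/0.015605 = -14.038453
  sinθ=-0.323254, cosθ=0.946312
  F = (M+m)·ẍ + m·l·cosθ·θ̈ − m·l·sinθ·θ̇² = 13.664181 + -1.286153 − -0.025121 = 12.403149
step 5→6:
  ẍ = (ẋ'−ẋ)/dt = (2.118969807−2.115566918)/0.015605 = 0.218064
  θ̈ = (θ̇'−θ̇)/dt = (-1.195794566−-1.115002901)/0.015605 = -5.177293
  sinθ=-0.336452, cosθ=0.941701
  F = (M+m)·ẍ + m·l·cosθ·θ̈ − m·l·sinθ·θ̇² = 0.445070 + -0.472014 − -0.040496 = 0.013552
step 6→7:
  ẍ = (ẋ'−ẋ)/dt = (2.013439747−2.118969807)/0.015605 = -6.762580
  θ̈ = (θ̇'−θ̇)/dt = (-1.129728078−-1.195794566)/0.015605 = 4.233674
  sinθ=-0.352786, cosθ=0.935704
  F = (M+m)·ẍ + m·l·cosθ·θ̈ − m·l·sinθ·θ̇² = -13.802453 + 0.383526 − -0.048839 = -13.370088
step 7→8:
  ẍ = (ẋ'−ẋ)/dt = (2.133089583−2.013439747)/0.015605 = 7.667404
  θ̈ = (θ̇'−θ̇)/dt = (-1.377549916−-1.129728078)/0.015605 = -15.880925
  sinθ=-0.370184, cosθ=0.928959
  F = (M+m)·ẍ + m·l·cosθ·θ̈ − m·l·sinθ·θ̇² = 15.649202 + -1.428273 − -0.045741 = 14.266670

F_0 = 12.289821 N
F_1 = 1.623619 N
F_2 = 6.835571 N
F_3 = 3.829853 N
F_4 = 12.403149 N
F_5 = 0.013552 N
F_6 = -13.370088 N
F_7 = 14.266670 N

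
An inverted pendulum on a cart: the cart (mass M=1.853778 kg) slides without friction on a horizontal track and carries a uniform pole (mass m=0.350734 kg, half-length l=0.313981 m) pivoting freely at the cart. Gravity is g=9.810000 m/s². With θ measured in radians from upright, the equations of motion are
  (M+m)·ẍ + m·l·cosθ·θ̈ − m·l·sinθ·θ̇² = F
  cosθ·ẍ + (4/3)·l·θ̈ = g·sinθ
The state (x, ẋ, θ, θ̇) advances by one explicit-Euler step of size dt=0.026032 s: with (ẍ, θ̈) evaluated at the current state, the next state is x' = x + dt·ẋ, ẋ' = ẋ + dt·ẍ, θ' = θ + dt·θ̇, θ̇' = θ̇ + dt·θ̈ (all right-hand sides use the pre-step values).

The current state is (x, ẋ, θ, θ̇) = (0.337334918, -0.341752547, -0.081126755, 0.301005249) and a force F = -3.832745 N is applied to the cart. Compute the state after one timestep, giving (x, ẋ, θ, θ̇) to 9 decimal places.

sinθ=-0.081037794, cosθ=0.996711029
temp = (F + m·l·θ̇²·sinθ)/(M+m) = (-3.832745 + -0.000808569)/2.204512 = -1.738957905
θ̈ = (g·sinθ − cosθ·temp)/(l·(4/3 − m·cos²θ/(M+m))) = 2.542596751
ẍ = temp − m·l·θ̈·cosθ/(M+m) = -1.865552604
Euler: x'=0.337334918+0.026032·-0.341752547=0.328438416, ẋ'=-0.341752547+0.026032·-1.865552604=-0.390316612
       θ'=-0.081126755+0.026032·0.301005249=-0.073290986, θ̇'=0.301005249+0.026032·2.542596751=0.367194128

(0.328438416, -0.390316612, -0.073290986, 0.367194128)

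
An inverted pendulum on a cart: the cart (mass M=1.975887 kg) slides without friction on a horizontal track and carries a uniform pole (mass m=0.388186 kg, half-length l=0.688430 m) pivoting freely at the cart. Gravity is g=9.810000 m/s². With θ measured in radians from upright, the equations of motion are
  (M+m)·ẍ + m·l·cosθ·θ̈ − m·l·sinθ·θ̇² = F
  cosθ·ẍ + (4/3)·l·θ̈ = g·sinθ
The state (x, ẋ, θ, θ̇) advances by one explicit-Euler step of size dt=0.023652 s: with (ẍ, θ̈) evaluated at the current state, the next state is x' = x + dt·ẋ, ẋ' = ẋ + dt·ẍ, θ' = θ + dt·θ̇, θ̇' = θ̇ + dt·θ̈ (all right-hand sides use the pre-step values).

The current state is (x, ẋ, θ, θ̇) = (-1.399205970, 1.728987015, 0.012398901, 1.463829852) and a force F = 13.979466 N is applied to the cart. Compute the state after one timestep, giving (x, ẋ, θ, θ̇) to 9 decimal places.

(-1.358311969, 1.888165131, 0.047021405, 1.293562993)

sinθ=0.012398583, cosθ=0.999923135
temp = (F + m·l·θ̇²·sinθ)/(M+m) = (13.979466 + 0.007099911)/2.364073 = 5.916300347
θ̈ = (g·sinθ − cosθ·temp)/(l·(4/3 − m·cos²θ/(M+m))) = -7.198835586
ẍ = temp − m·l·θ̈·cosθ/(M+m) = 6.730006583
Euler: x'=-1.399205970+0.023652·1.728987015=-1.358311969, ẋ'=1.728987015+0.023652·6.730006583=1.888165131
       θ'=0.012398901+0.023652·1.463829852=0.047021405, θ̇'=1.463829852+0.023652·-7.198835586=1.293562993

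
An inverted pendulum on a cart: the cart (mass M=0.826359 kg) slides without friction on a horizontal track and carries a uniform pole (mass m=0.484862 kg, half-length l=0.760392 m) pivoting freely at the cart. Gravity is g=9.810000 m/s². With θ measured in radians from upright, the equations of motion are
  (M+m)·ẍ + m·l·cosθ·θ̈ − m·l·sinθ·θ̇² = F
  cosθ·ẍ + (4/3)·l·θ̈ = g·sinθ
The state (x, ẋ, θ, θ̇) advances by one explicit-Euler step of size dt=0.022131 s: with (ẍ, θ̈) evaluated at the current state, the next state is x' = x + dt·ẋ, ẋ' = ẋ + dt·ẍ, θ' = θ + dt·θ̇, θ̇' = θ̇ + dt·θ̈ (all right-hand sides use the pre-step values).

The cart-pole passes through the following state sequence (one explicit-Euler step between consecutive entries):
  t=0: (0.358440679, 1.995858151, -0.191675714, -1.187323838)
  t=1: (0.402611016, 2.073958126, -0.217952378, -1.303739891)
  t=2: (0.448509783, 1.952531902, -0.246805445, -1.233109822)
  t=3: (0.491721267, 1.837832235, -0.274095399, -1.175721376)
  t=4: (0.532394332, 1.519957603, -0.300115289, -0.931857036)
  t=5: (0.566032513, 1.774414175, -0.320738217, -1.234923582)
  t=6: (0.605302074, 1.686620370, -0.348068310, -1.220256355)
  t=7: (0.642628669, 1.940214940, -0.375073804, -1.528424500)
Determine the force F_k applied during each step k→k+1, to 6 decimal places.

F_0 = 2.822411 N
F_1 = -5.909970 N
F_2 = -5.731707 N
F_3 = -14.784604 N
F_4 = 10.347549 N
F_5 = -4.792476 N
F_6 = 10.386278 N

step 0→1:
  ẍ = (ẋ'−ẋ)/dt = (2.073958126−1.995858151)/0.022131 = 3.528985
  θ̈ = (θ̇'−θ̇)/dt = (-1.303739891−-1.187323838)/0.022131 = -5.260316
  sinθ=-0.190504, cosθ=0.981686
  F = (M+m)·ẍ + m·l·cosθ·θ̈ − m·l·sinθ·θ̇² = 4.627280 + -1.903883 − -0.099014 = 2.822411
step 1→2:
  ẍ = (ẋ'−ẋ)/dt = (1.952531902−2.073958126)/0.022131 = -5.486703
  θ̈ = (θ̇'−θ̇)/dt = (-1.233109822−-1.303739891)/0.022131 = 3.191454
  sinθ=-0.216231, cosθ=0.976342
  F = (M+m)·ẍ + m·l·cosθ·θ̈ − m·l·sinθ·θ̇² = -7.194280 + 1.148805 − -0.135505 = -5.909970
step 2→3:
  ẍ = (ẋ'−ẋ)/dt = (1.837832235−1.952531902)/0.022131 = -5.182760
  θ̈ = (θ̇'−θ̇)/dt = (-1.175721376−-1.233109822)/0.022131 = 2.593125
  sinθ=-0.244307, cosθ=0.969698
  F = (M+m)·ẍ + m·l·cosθ·θ̈ − m·l·sinθ·θ̇² = -6.795744 + 0.927076 − -0.136961 = -5.731707
step 3→4:
  ẍ = (ẋ'−ẋ)/dt = (1.519957603−1.837832235)/0.022131 = -14.363320
  θ̈ = (θ̇'−θ̇)/dt = (-0.931857036−-1.175721376)/0.022131 = 11.019129
  sinθ=-0.270676, cosθ=0.962670
  F = (M+m)·ẍ + m·l·cosθ·θ̈ − m·l·sinθ·θ̇² = -18.833487 + 3.910935 − -0.137948 = -14.784604
step 4→5:
  ẍ = (ẋ'−ẋ)/dt = (1.774414175−1.519957603)/0.022131 = 11.497744
  θ̈ = (θ̇'−θ̇)/dt = (-1.234923582−-0.931857036)/0.022131 = -13.694209
  sinθ=-0.295630, cosθ=0.955302
  F = (M+m)·ẍ + m·l·cosθ·θ̈ − m·l·sinθ·θ̇² = 15.076083 + -4.823181 − -0.094646 = 10.347549
step 5→6:
  ẍ = (ẋ'−ẋ)/dt = (1.686620370−1.774414175)/0.022131 = -3.967006
  θ̈ = (θ̇'−θ̇)/dt = (-1.220256355−-1.234923582)/0.022131 = 0.662746
  sinθ=-0.315267, cosθ=0.949003
  F = (M+m)·ẍ + m·l·cosθ·θ̈ − m·l·sinθ·θ̇² = -5.201621 + 0.231884 − -0.177262 = -4.792476
step 6→7:
  ẍ = (ẋ'−ẋ)/dt = (1.940214940−1.686620370)/0.022131 = 11.458794
  θ̈ = (θ̇'−θ̇)/dt = (-1.528424500−-1.220256355)/0.022131 = -13.924728
  sinθ=-0.341083, cosθ=0.940033
  F = (M+m)·ẍ + m·l·cosθ·θ̈ − m·l·sinθ·θ̇² = 15.025011 + -4.825981 − -0.187248 = 10.386278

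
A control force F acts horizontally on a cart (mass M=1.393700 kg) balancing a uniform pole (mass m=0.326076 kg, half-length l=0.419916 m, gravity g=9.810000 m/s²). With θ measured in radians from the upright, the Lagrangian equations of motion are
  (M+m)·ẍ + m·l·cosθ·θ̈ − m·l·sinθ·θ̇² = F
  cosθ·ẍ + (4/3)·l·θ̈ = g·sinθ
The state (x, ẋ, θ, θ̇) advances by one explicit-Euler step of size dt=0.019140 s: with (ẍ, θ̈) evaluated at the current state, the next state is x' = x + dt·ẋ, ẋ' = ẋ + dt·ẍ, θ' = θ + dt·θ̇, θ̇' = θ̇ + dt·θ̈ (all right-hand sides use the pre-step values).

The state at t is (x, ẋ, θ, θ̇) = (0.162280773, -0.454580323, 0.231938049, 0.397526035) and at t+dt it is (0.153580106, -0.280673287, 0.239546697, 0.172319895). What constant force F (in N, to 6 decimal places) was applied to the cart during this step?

F = 14.053052 N

ẍ = (ẋ'−ẋ)/dt = (-0.280673287−-0.454580323)/0.019140 = 9.086052
θ̈ = (θ̇'−θ̇)/dt = (0.172319895−0.397526035)/0.019140 = -11.766256
sinθ=0.229864, cosθ=0.973223
F = (M+m)·ẍ + m·l·cosθ·θ̈ − m·l·sinθ·θ̇² = 15.625974 + -1.567949 − 0.004974 = 14.053052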